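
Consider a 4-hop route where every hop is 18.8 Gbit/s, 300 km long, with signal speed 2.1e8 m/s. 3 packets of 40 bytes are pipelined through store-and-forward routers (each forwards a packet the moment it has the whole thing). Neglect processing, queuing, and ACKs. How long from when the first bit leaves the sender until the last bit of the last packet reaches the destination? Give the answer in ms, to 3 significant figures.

Per-hop transmission t_tx = L/R = 320/18800000000 = 1.70213e-05 ms.
Per-hop propagation t_prop = 300000/210000000 = 1.42857 ms.
Pipeline fill: first packet needs 4·t_tx to clear all hops; remaining 2 packets each add one t_tx.
Total = (4+3-1)·t_tx + 4·t_prop = 6·1.70213e-05 + 4·1.42857 = 5.71 ms.

5.71 ms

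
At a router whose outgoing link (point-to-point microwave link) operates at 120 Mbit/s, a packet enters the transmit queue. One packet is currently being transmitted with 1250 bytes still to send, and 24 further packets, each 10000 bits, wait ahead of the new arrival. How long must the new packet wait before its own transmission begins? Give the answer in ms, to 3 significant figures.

2.08 ms

Each queued packet: L/R = 10000/120000000 = 0.0833333 ms.
24 queued → 2 ms.
Plus remaining 10000 bits of current packet: 0.0833333 ms.
Queuing delay = 2.08 ms.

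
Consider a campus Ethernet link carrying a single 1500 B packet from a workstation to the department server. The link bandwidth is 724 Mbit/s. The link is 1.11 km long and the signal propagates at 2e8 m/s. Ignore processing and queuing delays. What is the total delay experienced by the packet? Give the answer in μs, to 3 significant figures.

22.1 μs

L = 1500 × 8 = 12000 bits.
Transmission delay = L/R = 12000 / 724000000 = 16.5746 μs.
Propagation delay = d/s = 1110 m / 200000000 m/s = 5.55 μs.
Total = 22.1 μs.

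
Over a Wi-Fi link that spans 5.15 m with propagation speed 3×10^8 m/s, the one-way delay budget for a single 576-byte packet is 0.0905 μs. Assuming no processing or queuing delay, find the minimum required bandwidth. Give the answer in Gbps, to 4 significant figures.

L = 4608 bits.
Propagation delay = 5.15 / 300000000 = 0.0171667 μs.
Transmission budget = 0.0905 − 0.0171667 = 0.0733333 μs.
R ≥ L / t_tx = 4608 bits / 7.33333e-08 s = 62.84 Gbps.

62.84 Gbps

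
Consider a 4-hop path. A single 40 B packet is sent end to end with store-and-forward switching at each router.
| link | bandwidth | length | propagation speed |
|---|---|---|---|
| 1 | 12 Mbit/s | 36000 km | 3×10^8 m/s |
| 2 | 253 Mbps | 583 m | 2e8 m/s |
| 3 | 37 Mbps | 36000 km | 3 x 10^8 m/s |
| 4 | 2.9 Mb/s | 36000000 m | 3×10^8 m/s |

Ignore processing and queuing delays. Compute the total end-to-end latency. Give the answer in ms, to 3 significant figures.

L = 40 × 8 = 320 bits.
Transmission delays (L/R per hop): 0.0266667, 0.00126482, 0.00864865, 0.110345 ms; sum = 0.146925 ms.
Propagation delays (d/s per hop): 120, 0.002915, 120, 120 ms; sum = 360.003 ms.
End-to-end = 360 ms.

360 ms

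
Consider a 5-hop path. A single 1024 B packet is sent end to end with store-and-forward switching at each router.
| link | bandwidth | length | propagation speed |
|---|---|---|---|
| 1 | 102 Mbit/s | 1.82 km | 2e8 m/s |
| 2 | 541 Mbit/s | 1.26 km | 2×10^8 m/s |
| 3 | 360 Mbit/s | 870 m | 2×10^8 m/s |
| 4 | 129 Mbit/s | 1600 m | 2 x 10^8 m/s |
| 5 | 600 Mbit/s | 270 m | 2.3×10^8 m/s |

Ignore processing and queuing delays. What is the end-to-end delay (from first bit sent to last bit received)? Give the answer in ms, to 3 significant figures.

0.224 ms

L = 1024 × 8 = 8192 bits.
Transmission delays (L/R per hop): 0.0803137, 0.0151423, 0.0227556, 0.0635039, 0.0136533 ms; sum = 0.195369 ms.
Propagation delays (d/s per hop): 0.0091, 0.0063, 0.00435, 0.008, 0.00117391 ms; sum = 0.0289239 ms.
End-to-end = 0.224 ms.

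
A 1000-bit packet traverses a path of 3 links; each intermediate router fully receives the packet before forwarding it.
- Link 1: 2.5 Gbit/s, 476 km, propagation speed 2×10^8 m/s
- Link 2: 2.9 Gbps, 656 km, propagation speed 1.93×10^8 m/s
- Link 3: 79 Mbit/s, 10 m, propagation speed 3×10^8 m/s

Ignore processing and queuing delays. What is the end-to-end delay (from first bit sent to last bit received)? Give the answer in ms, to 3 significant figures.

5.79 ms

Transmission delays (L/R per hop): 0.0004, 0.000344828, 0.0126582 ms; sum = 0.0134031 ms.
Propagation delays (d/s per hop): 2.38, 3.39896, 3.33333e-05 ms; sum = 5.779 ms.
End-to-end = 5.79 ms.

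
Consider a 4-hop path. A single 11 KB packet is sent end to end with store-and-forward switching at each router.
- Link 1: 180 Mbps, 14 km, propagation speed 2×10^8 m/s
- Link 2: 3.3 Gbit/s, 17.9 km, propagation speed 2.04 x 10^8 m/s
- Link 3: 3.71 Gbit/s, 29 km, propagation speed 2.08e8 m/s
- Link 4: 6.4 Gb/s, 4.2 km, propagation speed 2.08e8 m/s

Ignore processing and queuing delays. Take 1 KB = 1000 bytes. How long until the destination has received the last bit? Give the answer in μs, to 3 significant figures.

870 μs

L = 88000 bits.
Transmission delays (L/R per hop): 488.889, 26.6667, 23.7197, 13.75 μs; sum = 553.025 μs.
Propagation delays (d/s per hop): 70, 87.7451, 139.423, 20.1923 μs; sum = 317.36 μs.
End-to-end = 870 μs.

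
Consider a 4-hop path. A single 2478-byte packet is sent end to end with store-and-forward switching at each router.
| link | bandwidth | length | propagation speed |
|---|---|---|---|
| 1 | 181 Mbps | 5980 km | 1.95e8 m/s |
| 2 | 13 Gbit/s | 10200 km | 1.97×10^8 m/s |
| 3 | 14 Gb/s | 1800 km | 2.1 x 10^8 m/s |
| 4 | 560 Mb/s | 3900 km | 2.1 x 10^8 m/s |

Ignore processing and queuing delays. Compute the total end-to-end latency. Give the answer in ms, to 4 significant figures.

L = 2478 × 8 = 19824 bits.
Transmission delays (L/R per hop): 0.109525, 0.00152492, 0.001416, 0.0354 ms; sum = 0.147866 ms.
Propagation delays (d/s per hop): 30.6667, 51.7766, 8.57143, 18.5714 ms; sum = 109.586 ms.
End-to-end = 109.7 ms.

109.7 ms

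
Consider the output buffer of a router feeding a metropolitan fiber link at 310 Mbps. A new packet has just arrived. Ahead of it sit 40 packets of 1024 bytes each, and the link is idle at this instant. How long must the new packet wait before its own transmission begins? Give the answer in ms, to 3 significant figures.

Each queued packet: L/R = 8192/310000000 = 0.0264258 ms.
40 queued → 1.05703 ms.
Queuing delay = 1.06 ms.

1.06 ms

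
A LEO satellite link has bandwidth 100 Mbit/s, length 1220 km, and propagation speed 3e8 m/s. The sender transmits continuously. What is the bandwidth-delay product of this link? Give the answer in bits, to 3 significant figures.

407000 bits

Propagation delay = 1220000 / 300000000 = 0.00406667 s.
BDP = R × t_prop = 100000000 × 0.00406667 = 406667 bits.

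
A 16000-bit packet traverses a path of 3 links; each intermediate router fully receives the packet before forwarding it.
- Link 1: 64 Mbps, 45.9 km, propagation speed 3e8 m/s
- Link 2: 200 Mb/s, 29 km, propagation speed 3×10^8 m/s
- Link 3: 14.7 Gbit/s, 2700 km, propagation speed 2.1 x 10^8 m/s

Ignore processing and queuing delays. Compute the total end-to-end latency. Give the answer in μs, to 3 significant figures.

13400 μs

Transmission delays (L/R per hop): 250, 80, 1.08844 μs; sum = 331.088 μs.
Propagation delays (d/s per hop): 153, 96.6667, 12857.1 μs; sum = 13106.8 μs.
End-to-end = 13400 μs.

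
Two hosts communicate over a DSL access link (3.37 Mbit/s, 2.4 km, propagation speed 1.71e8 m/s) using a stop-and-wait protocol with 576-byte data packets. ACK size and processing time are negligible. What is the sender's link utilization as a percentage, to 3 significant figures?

98.0 %

t_tx = L/R = 4608/3370000 = 0.00136736 s.
t_prop = 2400/171000000 = 1.40351e-05 s; RTT = 2.80702e-05 s.
Cycle = t_tx + RTT = 0.00139543 s.
Utilization = t_tx / cycle = 0.00136736/0.00139543 = 98.0 %.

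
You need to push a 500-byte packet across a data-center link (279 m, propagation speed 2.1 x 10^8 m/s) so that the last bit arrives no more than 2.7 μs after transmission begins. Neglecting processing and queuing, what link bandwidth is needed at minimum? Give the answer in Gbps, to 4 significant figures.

2.917 Gbps

L = 4000 bits.
Propagation delay = 279 / 210000000 = 1.32857 μs.
Transmission budget = 2.7 − 1.32857 = 1.37143 μs.
R ≥ L / t_tx = 4000 bits / 1.37143e-06 s = 2.917 Gbps.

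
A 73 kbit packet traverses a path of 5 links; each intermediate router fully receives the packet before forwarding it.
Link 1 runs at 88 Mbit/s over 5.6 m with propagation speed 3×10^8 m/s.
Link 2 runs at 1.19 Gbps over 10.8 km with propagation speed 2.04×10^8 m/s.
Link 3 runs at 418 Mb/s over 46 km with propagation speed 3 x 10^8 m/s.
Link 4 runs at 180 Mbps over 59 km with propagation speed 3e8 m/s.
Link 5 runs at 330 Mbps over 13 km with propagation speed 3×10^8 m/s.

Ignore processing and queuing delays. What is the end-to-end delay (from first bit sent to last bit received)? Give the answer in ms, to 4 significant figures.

L = 73000 bits.
Transmission delays (L/R per hop): 0.829545, 0.0613445, 0.174641, 0.405556, 0.221212 ms; sum = 1.6923 ms.
Propagation delays (d/s per hop): 1.86667e-05, 0.0529412, 0.153333, 0.196667, 0.0433333 ms; sum = 0.446293 ms.
End-to-end = 2.139 ms.

2.139 ms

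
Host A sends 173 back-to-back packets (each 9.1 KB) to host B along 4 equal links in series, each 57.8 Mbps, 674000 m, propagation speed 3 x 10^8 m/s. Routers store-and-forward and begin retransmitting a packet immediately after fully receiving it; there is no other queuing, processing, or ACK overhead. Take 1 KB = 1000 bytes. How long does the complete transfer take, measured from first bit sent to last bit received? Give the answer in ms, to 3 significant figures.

Per-hop transmission t_tx = L/R = 72800/57800000 = 1.25952 ms.
Per-hop propagation t_prop = 674000/300000000 = 2.24667 ms.
Pipeline fill: first packet needs 4·t_tx to clear all hops; remaining 172 packets each add one t_tx.
Total = (4+173-1)·t_tx + 4·t_prop = 176·1.25952 + 4·2.24667 = 231 ms.

231 ms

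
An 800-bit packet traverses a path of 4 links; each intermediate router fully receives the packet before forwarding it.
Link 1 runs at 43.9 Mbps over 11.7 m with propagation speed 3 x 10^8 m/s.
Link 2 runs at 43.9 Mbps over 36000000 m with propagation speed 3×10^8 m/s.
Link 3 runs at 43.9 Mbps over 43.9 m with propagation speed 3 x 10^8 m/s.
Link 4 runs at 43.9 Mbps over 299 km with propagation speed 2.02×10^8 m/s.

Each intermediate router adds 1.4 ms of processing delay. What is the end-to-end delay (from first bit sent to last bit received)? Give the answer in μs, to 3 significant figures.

126000 μs

Transmission delay per hop = L/R = 800/43900000 = 18.2232 μs; 4 hops → 72.8929 μs.
Propagation delays (d/s per hop): 0.039, 120000, 0.146333, 1480.2 μs; sum = 121480 μs.
Processing at 3 router(s): 3 × 1.4 ms = 4200 μs.
End-to-end = 126000 μs.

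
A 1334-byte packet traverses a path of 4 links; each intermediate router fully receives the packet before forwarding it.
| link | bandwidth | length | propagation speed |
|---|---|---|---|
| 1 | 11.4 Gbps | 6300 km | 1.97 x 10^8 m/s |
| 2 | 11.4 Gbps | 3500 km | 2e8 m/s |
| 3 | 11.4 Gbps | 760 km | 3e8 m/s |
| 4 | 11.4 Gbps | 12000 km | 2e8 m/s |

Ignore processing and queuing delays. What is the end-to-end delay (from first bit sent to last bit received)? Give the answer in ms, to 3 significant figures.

L = 1334 × 8 = 10672 bits.
Transmission delay per hop = L/R = 10672/11400000000 = 0.00093614 ms; 4 hops → 0.00374456 ms.
Propagation delays (d/s per hop): 31.9797, 17.5, 2.53333, 60 ms; sum = 112.013 ms.
End-to-end = 112 ms.

112 ms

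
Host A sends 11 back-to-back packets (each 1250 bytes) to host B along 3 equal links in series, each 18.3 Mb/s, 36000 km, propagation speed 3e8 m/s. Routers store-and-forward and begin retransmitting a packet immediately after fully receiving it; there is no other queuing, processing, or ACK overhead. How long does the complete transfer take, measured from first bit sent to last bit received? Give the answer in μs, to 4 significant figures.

Per-hop transmission t_tx = L/R = 10000/18300000 = 546.448 μs.
Per-hop propagation t_prop = 36000000/300000000 = 120000 μs.
Pipeline fill: first packet needs 3·t_tx to clear all hops; remaining 10 packets each add one t_tx.
Total = (3+11-1)·t_tx + 3·t_prop = 13·546.448 + 3·120000 = 367100 μs.

367100 μs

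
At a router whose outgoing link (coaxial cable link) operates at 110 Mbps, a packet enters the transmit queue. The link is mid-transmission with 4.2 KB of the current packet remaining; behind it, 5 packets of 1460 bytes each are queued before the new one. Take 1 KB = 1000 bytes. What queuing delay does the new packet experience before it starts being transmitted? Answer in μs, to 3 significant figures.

Each queued packet: L/R = 11680/110000000 = 106.182 μs.
5 queued → 530.909 μs.
Plus remaining 33600 bits of current packet: 305.455 μs.
Queuing delay = 836 μs.

836 μs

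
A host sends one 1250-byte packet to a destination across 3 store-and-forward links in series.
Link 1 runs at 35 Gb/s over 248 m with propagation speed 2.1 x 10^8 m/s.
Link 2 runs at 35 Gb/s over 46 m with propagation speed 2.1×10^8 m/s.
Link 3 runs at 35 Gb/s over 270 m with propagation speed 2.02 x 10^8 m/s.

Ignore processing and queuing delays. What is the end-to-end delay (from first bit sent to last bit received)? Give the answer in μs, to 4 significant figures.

L = 1250 × 8 = 10000 bits.
Transmission delay per hop = L/R = 10000/35000000000 = 0.285714 μs; 3 hops → 0.857143 μs.
Propagation delays (d/s per hop): 1.18095, 0.219048, 1.33663 μs; sum = 2.73663 μs.
End-to-end = 3.594 μs.

3.594 μs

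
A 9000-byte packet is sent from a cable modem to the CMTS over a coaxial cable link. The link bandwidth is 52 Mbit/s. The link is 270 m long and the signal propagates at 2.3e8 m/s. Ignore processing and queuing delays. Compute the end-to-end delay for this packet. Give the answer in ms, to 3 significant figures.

1.39 ms

L = 9000 × 8 = 72000 bits.
Transmission delay = L/R = 72000 / 52000000 = 1.38462 ms.
Propagation delay = d/s = 270 m / 2.3e+08 m/s = 0.00117391 ms.
Total = 1.39 ms.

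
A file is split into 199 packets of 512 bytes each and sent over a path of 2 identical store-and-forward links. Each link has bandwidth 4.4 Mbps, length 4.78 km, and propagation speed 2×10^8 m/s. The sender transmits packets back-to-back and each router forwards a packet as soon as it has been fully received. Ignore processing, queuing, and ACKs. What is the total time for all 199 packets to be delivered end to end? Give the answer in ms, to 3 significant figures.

Per-hop transmission t_tx = L/R = 4096/4400000 = 0.930909 ms.
Per-hop propagation t_prop = 4780/200000000 = 0.0239 ms.
Pipeline fill: first packet needs 2·t_tx to clear all hops; remaining 198 packets each add one t_tx.
Total = (2+199-1)·t_tx + 2·t_prop = 200·0.930909 + 2·0.0239 = 186 ms.

186 ms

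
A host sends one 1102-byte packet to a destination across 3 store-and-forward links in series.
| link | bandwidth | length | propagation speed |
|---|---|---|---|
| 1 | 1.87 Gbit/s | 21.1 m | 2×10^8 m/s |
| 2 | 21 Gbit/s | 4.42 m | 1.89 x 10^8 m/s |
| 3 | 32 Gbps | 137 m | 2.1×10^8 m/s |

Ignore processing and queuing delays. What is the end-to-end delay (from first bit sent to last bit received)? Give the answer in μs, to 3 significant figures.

6.19 μs

L = 1102 × 8 = 8816 bits.
Transmission delays (L/R per hop): 4.71444, 0.41981, 0.2755 μs; sum = 5.40975 μs.
Propagation delays (d/s per hop): 0.1055, 0.0233862, 0.652381 μs; sum = 0.781267 μs.
End-to-end = 6.19 μs.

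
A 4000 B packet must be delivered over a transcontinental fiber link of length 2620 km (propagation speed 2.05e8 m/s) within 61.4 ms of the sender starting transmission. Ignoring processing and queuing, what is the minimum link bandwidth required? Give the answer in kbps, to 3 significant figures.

658 kbps

L = 32000 bits.
Propagation delay = 2620000 / 2.05e+08 = 12.7805 ms.
Transmission budget = 61.4 − 12.7805 = 48.6195 ms.
R ≥ L / t_tx = 32000 bits / 0.0486195 s = 658 kbps.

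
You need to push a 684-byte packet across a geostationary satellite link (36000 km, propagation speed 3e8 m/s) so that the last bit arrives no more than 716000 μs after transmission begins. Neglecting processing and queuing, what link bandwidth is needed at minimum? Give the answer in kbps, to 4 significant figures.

L = 5472 bits.
Propagation delay = 36000000 / 300000000 = 120000 μs.
Transmission budget = 716000 − 120000 = 596000 μs.
R ≥ L / t_tx = 5472 bits / 0.596 s = 9.181 kbps.

9.181 kbps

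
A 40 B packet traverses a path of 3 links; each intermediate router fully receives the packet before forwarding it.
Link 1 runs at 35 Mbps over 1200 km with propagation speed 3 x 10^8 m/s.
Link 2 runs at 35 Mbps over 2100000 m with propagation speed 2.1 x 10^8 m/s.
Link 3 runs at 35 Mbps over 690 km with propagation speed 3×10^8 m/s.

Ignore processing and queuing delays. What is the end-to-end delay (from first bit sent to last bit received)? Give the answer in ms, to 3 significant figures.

L = 40 × 8 = 320 bits.
Transmission delay per hop = L/R = 320/35000000 = 0.00914286 ms; 3 hops → 0.0274286 ms.
Propagation delays (d/s per hop): 4, 10, 2.3 ms; sum = 16.3 ms.
End-to-end = 16.3 ms.

16.3 ms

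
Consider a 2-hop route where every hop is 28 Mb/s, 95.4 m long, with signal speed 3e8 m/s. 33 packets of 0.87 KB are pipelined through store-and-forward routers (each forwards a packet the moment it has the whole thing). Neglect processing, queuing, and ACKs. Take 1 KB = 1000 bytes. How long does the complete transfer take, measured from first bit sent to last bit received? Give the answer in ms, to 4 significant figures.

8.452 ms

Per-hop transmission t_tx = L/R = 6960/28000000 = 0.248571 ms.
Per-hop propagation t_prop = 95.4/300000000 = 0.000318 ms.
Pipeline fill: first packet needs 2·t_tx to clear all hops; remaining 32 packets each add one t_tx.
Total = (2+33-1)·t_tx + 2·t_prop = 34·0.248571 + 2·0.000318 = 8.452 ms.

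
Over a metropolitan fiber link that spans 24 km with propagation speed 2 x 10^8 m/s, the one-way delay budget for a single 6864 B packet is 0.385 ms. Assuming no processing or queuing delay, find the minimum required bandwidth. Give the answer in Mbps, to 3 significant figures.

L = 54912 bits.
Propagation delay = 24000 / 200000000 = 0.12 ms.
Transmission budget = 0.385 − 0.12 = 0.265 ms.
R ≥ L / t_tx = 54912 bits / 0.000265 s = 207 Mbps.

207 Mbps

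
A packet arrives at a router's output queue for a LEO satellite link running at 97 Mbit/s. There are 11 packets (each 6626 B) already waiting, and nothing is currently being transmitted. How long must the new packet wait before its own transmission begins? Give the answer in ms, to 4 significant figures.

Each queued packet: L/R = 53008/97000000 = 0.546474 ms.
11 queued → 6.01122 ms.
Queuing delay = 6.011 ms.

6.011 ms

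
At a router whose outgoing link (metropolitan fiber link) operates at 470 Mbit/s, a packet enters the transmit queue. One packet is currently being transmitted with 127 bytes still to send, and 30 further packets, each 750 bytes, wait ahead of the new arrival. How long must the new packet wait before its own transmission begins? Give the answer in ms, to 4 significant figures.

0.3851 ms

Each queued packet: L/R = 6000/470000000 = 0.012766 ms.
30 queued → 0.382979 ms.
Plus remaining 1016 bits of current packet: 0.0021617 ms.
Queuing delay = 0.3851 ms.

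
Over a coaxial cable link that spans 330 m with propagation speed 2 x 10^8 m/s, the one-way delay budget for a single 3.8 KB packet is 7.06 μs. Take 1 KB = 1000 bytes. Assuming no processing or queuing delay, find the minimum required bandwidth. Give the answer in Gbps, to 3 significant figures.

5.62 Gbps

L = 30400 bits.
Propagation delay = 330 / 200000000 = 1.65 μs.
Transmission budget = 7.06 − 1.65 = 5.41 μs.
R ≥ L / t_tx = 30400 bits / 5.41e-06 s = 5.62 Gbps.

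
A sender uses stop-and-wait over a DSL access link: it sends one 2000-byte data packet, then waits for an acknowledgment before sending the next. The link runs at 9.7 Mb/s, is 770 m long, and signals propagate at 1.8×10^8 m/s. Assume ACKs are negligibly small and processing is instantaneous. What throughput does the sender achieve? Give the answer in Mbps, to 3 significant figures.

9.65 Mbps

t_tx = L/R = 16000/9700000 = 0.00164948 s.
t_prop = 770/180000000 = 4.27778e-06 s; RTT = 8.55556e-06 s.
Cycle = t_tx + RTT = 0.00165804 s.
Throughput = L / cycle = 16000 / 0.00165804 = 9.65 Mbps.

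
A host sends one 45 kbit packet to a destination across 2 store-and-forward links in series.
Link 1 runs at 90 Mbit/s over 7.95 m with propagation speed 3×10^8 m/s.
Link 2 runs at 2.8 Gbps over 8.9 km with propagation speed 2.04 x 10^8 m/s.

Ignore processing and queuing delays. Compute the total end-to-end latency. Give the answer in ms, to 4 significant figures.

0.5597 ms

L = 45000 bits.
Transmission delays (L/R per hop): 0.5, 0.0160714 ms; sum = 0.516071 ms.
Propagation delays (d/s per hop): 2.65e-05, 0.0436275 ms; sum = 0.043654 ms.
End-to-end = 0.5597 ms.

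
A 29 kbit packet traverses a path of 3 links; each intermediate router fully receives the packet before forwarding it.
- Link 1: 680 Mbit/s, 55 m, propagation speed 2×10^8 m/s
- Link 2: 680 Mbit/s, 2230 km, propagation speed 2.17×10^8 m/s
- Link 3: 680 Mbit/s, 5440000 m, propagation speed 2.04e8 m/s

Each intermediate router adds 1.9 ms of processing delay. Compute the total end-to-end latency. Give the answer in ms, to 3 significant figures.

40.9 ms

L = 29000 bits.
Transmission delay per hop = L/R = 29000/680000000 = 0.0426471 ms; 3 hops → 0.127941 ms.
Propagation delays (d/s per hop): 0.000275, 10.2765, 26.6667 ms; sum = 36.9434 ms.
Processing at 2 router(s): 2 × 1.9 ms = 3.8 ms.
End-to-end = 40.9 ms.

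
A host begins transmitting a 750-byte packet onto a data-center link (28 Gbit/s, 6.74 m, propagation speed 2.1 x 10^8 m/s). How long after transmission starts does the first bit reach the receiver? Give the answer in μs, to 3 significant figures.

0.0321 μs

First bit experiences only propagation delay: d/s = 6.74/210000000 = 0.0321 μs.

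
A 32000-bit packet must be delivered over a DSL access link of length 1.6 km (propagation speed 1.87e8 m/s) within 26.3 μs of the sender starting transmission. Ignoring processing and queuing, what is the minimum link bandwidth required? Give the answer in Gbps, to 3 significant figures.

1.80 Gbps

Propagation delay = 1600 / 187000000 = 8.55615 μs.
Transmission budget = 26.3 − 8.55615 = 17.7439 μs.
R ≥ L / t_tx = 32000 bits / 1.77439e-05 s = 1.80 Gbps.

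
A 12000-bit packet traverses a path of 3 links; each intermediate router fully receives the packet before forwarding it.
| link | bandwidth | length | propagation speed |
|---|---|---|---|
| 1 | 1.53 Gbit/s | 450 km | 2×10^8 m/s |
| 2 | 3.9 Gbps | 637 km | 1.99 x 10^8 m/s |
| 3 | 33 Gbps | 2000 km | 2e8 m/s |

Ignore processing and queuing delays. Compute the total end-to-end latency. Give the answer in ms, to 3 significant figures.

15.5 ms

Transmission delays (L/R per hop): 0.00784314, 0.00307692, 0.000363636 ms; sum = 0.0112837 ms.
Propagation delays (d/s per hop): 2.25, 3.20101, 10 ms; sum = 15.451 ms.
End-to-end = 15.5 ms.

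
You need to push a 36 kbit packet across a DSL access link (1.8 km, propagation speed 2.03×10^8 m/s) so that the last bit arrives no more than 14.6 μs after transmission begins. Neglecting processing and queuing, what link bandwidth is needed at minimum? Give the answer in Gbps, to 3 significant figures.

6.28 Gbps

Propagation delay = 1800 / 2.03e+08 = 8.867 μs.
Transmission budget = 14.6 − 8.867 = 5.733 μs.
R ≥ L / t_tx = 36000 bits / 5.733e-06 s = 6.28 Gbps.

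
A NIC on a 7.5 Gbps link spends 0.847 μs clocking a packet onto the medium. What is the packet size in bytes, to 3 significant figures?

794 bytes

L = R × t_tx = 7500000000 b/s × 8.47e-07 s = 6352.5 bits.
In bytes: 6352.5 / 8 = 794 bytes.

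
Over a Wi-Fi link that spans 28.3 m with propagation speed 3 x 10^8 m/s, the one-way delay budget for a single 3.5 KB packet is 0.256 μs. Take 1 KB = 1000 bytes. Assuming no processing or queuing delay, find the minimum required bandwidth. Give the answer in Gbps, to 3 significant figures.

L = 28000 bits.
Propagation delay = 28.3 / 300000000 = 0.0943333 μs.
Transmission budget = 0.256 − 0.0943333 = 0.161667 μs.
R ≥ L / t_tx = 28000 bits / 1.61667e-07 s = 173 Gbps.

173 Gbps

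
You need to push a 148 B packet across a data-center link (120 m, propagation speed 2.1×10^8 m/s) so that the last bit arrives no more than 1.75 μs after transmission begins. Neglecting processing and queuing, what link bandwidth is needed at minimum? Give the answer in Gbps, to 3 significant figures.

L = 1184 bits.
Propagation delay = 120 / 210000000 = 0.571429 μs.
Transmission budget = 1.75 − 0.571429 = 1.17857 μs.
R ≥ L / t_tx = 1184 bits / 1.17857e-06 s = 1.00 Gbps.

1.00 Gbps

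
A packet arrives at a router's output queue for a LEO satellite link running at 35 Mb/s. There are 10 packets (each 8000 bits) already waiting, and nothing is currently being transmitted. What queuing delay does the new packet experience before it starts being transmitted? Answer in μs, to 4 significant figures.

2286 μs

Each queued packet: L/R = 8000/35000000 = 228.571 μs.
10 queued → 2285.71 μs.
Queuing delay = 2286 μs.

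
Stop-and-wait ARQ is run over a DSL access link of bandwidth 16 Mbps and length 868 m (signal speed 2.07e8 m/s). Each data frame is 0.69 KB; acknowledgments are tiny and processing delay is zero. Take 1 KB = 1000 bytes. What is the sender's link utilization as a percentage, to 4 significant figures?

t_tx = L/R = 5520/16000000 = 0.000345 s.
t_prop = 868/2.07e+08 = 4.19324e-06 s; RTT = 8.38647e-06 s.
Cycle = t_tx + RTT = 0.000353386 s.
Utilization = t_tx / cycle = 0.000345/0.000353386 = 97.63 %.

97.63 %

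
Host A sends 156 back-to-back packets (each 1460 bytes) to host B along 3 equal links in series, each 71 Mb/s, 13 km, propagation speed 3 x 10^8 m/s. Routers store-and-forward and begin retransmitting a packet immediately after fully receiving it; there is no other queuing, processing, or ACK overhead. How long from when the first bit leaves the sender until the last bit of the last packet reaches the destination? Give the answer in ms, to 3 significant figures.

Per-hop transmission t_tx = L/R = 11680/71000000 = 0.164507 ms.
Per-hop propagation t_prop = 13000/300000000 = 0.0433333 ms.
Pipeline fill: first packet needs 3·t_tx to clear all hops; remaining 155 packets each add one t_tx.
Total = (3+156-1)·t_tx + 3·t_prop = 158·0.164507 + 3·0.0433333 = 26.1 ms.

26.1 ms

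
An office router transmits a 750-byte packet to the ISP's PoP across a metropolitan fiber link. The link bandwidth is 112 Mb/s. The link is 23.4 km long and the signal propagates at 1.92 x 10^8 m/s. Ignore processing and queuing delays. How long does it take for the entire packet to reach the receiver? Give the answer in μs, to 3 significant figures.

175 μs

L = 750 × 8 = 6000 bits.
Transmission delay = L/R = 6000 / 112000000 = 53.5714 μs.
Propagation delay = d/s = 23400 m / 192000000 m/s = 121.875 μs.
Total = 175 μs.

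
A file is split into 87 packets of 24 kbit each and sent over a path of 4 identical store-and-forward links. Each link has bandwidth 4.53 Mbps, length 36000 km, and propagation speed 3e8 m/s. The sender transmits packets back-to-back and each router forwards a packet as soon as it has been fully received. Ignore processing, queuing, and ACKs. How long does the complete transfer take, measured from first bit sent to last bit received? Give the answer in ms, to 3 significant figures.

Per-hop transmission t_tx = L/R = 24000/4530000 = 5.29801 ms.
Per-hop propagation t_prop = 36000000/300000000 = 120 ms.
Pipeline fill: first packet needs 4·t_tx to clear all hops; remaining 86 packets each add one t_tx.
Total = (4+87-1)·t_tx + 4·t_prop = 90·5.29801 + 4·120 = 957 ms.

957 ms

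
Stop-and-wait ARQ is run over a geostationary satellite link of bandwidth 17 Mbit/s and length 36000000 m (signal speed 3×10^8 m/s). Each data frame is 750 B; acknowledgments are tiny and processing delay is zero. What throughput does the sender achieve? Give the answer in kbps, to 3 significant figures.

t_tx = L/R = 6000/17000000 = 0.000352941 s.
t_prop = 36000000/300000000 = 0.12 s; RTT = 0.24 s.
Cycle = t_tx + RTT = 0.240353 s.
Throughput = L / cycle = 6000 / 0.240353 = 25.0 kbps.

25.0 kbps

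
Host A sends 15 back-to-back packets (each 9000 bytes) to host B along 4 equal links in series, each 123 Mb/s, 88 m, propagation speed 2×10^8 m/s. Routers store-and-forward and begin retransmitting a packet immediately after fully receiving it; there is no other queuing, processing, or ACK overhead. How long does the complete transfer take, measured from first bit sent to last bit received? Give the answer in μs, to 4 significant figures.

10540 μs

Per-hop transmission t_tx = L/R = 72000/123000000 = 585.366 μs.
Per-hop propagation t_prop = 88/200000000 = 0.44 μs.
Pipeline fill: first packet needs 4·t_tx to clear all hops; remaining 14 packets each add one t_tx.
Total = (4+15-1)·t_tx + 4·t_prop = 18·585.366 + 4·0.44 = 10540 μs.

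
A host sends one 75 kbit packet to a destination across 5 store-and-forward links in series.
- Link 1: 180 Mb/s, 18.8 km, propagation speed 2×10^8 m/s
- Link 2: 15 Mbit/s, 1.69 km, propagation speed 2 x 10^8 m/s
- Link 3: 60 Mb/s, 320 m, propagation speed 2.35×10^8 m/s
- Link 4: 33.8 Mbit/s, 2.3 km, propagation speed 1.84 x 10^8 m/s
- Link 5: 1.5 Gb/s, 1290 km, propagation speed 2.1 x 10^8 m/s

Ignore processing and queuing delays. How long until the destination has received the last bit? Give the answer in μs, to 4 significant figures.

L = 75000 bits.
Transmission delays (L/R per hop): 416.667, 5000, 1250, 2218.93, 50 μs; sum = 8935.6 μs.
Propagation delays (d/s per hop): 94, 8.45, 1.3617, 12.5, 6142.86 μs; sum = 6259.17 μs.
End-to-end = 15190 μs.

15190 μs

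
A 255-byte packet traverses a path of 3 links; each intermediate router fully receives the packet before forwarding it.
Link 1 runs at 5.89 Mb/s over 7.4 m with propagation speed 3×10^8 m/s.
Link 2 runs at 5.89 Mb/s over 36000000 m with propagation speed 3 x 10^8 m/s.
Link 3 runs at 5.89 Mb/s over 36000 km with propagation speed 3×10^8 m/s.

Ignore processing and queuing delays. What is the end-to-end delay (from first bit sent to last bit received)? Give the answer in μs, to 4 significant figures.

L = 255 × 8 = 2040 bits.
Transmission delay per hop = L/R = 2040/5890000 = 346.35 μs; 3 hops → 1039.05 μs.
Propagation delays (d/s per hop): 0.0246667, 120000, 120000 μs; sum = 240000 μs.
End-to-end = 241000 μs.

241000 μs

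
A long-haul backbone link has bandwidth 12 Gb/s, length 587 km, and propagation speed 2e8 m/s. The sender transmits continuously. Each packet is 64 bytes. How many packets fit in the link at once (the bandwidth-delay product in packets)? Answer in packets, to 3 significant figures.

Propagation delay = 587000 / 200000000 = 0.002935 s.
BDP = R × t_prop = 12000000000 × 0.002935 = 35220000 bits.
In packets of 512 bits: 68800 packets.

68800 packets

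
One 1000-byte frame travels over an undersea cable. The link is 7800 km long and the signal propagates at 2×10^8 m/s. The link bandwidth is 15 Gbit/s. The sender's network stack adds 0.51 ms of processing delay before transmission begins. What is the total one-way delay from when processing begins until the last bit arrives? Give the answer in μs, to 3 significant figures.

L = 1000 × 8 = 8000 bits.
Transmission delay = L/R = 8000 / 15000000000 = 0.533333 μs.
Propagation delay = d/s = 7800000 m / 200000000 m/s = 39000 μs.
Plus processing delay 0.51 ms = 510 μs.
Total = 39500 μs.

39500 μs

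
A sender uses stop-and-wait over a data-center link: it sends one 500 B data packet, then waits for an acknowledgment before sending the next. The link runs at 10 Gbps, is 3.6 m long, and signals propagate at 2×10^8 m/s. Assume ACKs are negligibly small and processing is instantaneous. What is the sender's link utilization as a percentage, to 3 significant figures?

t_tx = L/R = 4000/10000000000 = 4e-07 s.
t_prop = 3.6/200000000 = 1.8e-08 s; RTT = 3.6e-08 s.
Cycle = t_tx + RTT = 4.36e-07 s.
Utilization = t_tx / cycle = 4e-07/4.36e-07 = 91.7 %.

91.7 %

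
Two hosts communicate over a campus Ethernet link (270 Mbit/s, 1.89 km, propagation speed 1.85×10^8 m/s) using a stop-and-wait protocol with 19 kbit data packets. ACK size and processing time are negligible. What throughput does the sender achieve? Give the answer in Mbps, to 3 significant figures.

t_tx = L/R = 19000/270000000 = 7.03704e-05 s.
t_prop = 1890/185000000 = 1.02162e-05 s; RTT = 2.04324e-05 s.
Cycle = t_tx + RTT = 9.08028e-05 s.
Throughput = L / cycle = 19000 / 9.08028e-05 = 209 Mbps.

209 Mbps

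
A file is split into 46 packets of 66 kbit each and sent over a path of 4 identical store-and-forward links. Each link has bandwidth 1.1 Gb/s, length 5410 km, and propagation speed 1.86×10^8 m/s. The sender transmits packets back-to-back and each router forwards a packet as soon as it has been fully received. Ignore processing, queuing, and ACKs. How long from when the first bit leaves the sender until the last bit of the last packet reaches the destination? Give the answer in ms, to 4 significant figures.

119.3 ms

Per-hop transmission t_tx = L/R = 66000/1100000000 = 0.06 ms.
Per-hop propagation t_prop = 5410000/186000000 = 29.086 ms.
Pipeline fill: first packet needs 4·t_tx to clear all hops; remaining 45 packets each add one t_tx.
Total = (4+46-1)·t_tx + 4·t_prop = 49·0.06 + 4·29.086 = 119.3 ms.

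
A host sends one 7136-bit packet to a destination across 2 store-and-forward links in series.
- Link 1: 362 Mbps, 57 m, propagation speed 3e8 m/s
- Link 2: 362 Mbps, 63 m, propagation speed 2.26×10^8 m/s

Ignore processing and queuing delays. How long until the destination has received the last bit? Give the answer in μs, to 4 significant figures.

39.89 μs

Transmission delay per hop = L/R = 7136/362000000 = 19.7127 μs; 2 hops → 39.4254 μs.
Propagation delays (d/s per hop): 0.19, 0.278761 μs; sum = 0.468761 μs.
End-to-end = 39.89 μs.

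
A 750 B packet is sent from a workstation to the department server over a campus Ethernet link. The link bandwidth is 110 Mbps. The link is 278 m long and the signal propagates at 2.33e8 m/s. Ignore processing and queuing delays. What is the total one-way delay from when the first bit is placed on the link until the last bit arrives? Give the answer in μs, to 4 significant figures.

L = 750 × 8 = 6000 bits.
Transmission delay = L/R = 6000 / 110000000 = 54.5455 μs.
Propagation delay = d/s = 278 m / 233000000 m/s = 1.19313 μs.
Total = 55.74 μs.

55.74 μs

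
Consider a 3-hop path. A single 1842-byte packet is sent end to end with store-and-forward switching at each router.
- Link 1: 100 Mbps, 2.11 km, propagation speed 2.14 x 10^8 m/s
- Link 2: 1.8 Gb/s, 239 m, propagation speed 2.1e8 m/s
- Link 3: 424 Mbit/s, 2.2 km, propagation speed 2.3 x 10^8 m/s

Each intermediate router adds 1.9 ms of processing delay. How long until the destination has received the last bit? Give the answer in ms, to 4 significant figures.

L = 1842 × 8 = 14736 bits.
Transmission delays (L/R per hop): 0.14736, 0.00818667, 0.0347547 ms; sum = 0.190301 ms.
Propagation delays (d/s per hop): 0.00985981, 0.0011381, 0.00956522 ms; sum = 0.0205631 ms.
Processing at 2 router(s): 2 × 1.9 ms = 3.8 ms.
End-to-end = 4.011 ms.

4.011 ms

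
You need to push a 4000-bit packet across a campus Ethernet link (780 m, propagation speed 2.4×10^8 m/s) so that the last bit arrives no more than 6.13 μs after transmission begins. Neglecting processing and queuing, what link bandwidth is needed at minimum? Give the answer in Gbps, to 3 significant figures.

1.39 Gbps

Propagation delay = 780 / 240000000 = 3.25 μs.
Transmission budget = 6.13 − 3.25 = 2.88 μs.
R ≥ L / t_tx = 4000 bits / 2.88e-06 s = 1.39 Gbps.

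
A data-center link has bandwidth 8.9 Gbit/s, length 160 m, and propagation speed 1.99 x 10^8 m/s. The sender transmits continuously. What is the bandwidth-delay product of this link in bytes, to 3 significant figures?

Propagation delay = 160 / 199000000 = 8.0402e-07 s.
BDP = R × t_prop = 8900000000 × 8.0402e-07 = 7155.78 bits.
In bytes: 7155.78/8 = 894 bytes.

894 bytes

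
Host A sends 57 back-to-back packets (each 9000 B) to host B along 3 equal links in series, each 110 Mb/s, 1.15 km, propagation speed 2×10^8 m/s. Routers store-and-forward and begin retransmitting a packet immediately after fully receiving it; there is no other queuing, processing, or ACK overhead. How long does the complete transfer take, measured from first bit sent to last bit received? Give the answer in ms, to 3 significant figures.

38.6 ms

Per-hop transmission t_tx = L/R = 72000/110000000 = 0.654545 ms.
Per-hop propagation t_prop = 1150/200000000 = 0.00575 ms.
Pipeline fill: first packet needs 3·t_tx to clear all hops; remaining 56 packets each add one t_tx.
Total = (3+57-1)·t_tx + 3·t_prop = 59·0.654545 + 3·0.00575 = 38.6 ms.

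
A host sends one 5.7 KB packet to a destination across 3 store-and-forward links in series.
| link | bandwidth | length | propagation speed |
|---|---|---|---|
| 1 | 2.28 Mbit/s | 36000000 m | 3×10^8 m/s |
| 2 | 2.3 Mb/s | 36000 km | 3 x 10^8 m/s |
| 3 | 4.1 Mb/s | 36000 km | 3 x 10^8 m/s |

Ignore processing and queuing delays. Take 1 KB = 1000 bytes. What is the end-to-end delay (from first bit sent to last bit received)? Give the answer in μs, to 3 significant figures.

L = 45600 bits.
Transmission delays (L/R per hop): 20000, 19826.1, 11122 μs; sum = 50948 μs.
Propagation delays (d/s per hop): 120000, 120000, 120000 μs; sum = 360000 μs.
End-to-end = 411000 μs.

411000 μs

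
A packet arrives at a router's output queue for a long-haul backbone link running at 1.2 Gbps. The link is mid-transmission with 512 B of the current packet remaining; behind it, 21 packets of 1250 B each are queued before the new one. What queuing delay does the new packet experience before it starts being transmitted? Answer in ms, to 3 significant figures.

0.178 ms

Each queued packet: L/R = 10000/1200000000 = 0.00833333 ms.
21 queued → 0.175 ms.
Plus remaining 4096 bits of current packet: 0.00341333 ms.
Queuing delay = 0.178 ms.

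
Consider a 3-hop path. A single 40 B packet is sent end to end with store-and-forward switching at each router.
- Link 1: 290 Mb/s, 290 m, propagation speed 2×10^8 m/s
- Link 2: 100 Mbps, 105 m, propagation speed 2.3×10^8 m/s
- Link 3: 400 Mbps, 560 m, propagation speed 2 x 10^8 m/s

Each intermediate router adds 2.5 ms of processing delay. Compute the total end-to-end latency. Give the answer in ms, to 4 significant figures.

L = 40 × 8 = 320 bits.
Transmission delays (L/R per hop): 0.00110345, 0.0032, 0.0008 ms; sum = 0.00510345 ms.
Propagation delays (d/s per hop): 0.00145, 0.000456522, 0.0028 ms; sum = 0.00470652 ms.
Processing at 2 router(s): 2 × 2.5 ms = 5 ms.
End-to-end = 5.010 ms.

5.010 ms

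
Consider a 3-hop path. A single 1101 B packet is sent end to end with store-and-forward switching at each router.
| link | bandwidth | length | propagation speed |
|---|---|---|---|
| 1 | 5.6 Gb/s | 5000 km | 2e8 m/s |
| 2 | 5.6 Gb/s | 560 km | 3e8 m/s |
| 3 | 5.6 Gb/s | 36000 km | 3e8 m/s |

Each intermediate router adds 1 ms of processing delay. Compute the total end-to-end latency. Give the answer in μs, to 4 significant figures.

L = 1101 × 8 = 8808 bits.
Transmission delay per hop = L/R = 8808/5600000000 = 1.57286 μs; 3 hops → 4.71857 μs.
Propagation delays (d/s per hop): 25000, 1866.67, 120000 μs; sum = 146867 μs.
Processing at 2 router(s): 2 × 1 ms = 2000 μs.
End-to-end = 148900 μs.

148900 μs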